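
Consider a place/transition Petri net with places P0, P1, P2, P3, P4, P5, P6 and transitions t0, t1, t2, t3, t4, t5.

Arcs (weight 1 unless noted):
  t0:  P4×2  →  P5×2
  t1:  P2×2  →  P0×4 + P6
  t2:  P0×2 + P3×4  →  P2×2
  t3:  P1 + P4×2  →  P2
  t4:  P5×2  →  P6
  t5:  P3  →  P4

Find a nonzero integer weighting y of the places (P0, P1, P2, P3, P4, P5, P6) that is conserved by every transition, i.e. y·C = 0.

Incidence matrix C (rows=places, cols=transitions):
       t0   t1   t2   t3   t4   t5
   P0   0    4   -2    0    0    0
   P1   0    0    0   -1    0    0
   P2   0   -2    2    1    0    0
   P3   0    0   -4    0    0   -1
   P4  -2    0    0   -2    0    1
   P5   2    0    0    0   -2    0
   P6   0    1    0    0    1    0

Candidate y = [1, 1, 3, 1, 1, 1, 2]; check y·C column-wise:
  col t0: 1·0 + 1·0 + 3·0 + 1·0 + 1·-2 + 1·2 + 2·0 = 0
  col t1: 1·4 + 1·0 + 3·-2 + 1·0 + 1·0 + 1·0 + 2·1 = 0
  col t2: 1·-2 + 1·0 + 3·2 + 1·-4 + 1·0 + 1·0 + 2·0 = 0
  col t3: 1·0 + 1·-1 + 3·1 + 1·0 + 1·-2 + 1·0 + 2·0 = 0
  col t4: 1·0 + 1·0 + 3·0 + 1·0 + 1·0 + 1·-2 + 2·1 = 0
  col t5: 1·0 + 1·0 + 3·0 + 1·-1 + 1·1 + 1·0 + 2·0 = 0

y = (P0:1, P1:1, P2:3, P3:1, P4:1, P5:1, P6:2)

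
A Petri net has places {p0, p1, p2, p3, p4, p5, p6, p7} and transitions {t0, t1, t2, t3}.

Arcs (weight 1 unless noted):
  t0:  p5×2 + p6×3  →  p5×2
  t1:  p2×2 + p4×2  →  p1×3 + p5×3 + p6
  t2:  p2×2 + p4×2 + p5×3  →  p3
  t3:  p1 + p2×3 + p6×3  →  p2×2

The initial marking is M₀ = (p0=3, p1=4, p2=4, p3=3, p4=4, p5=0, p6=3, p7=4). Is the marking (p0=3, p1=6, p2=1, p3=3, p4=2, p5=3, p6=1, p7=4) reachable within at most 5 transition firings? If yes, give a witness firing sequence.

step 1: fire t3:  (p0=3, p1=4, p2=4, p3=3, p4=4, p5=0, p6=3, p7=4) → (p0=3, p1=3, p2=3, p3=3, p4=4, p5=0, p6=0, p7=4)
step 2: fire t1:  (p0=3, p1=3, p2=3, p3=3, p4=4, p5=0, p6=0, p7=4) → (p0=3, p1=6, p2=1, p3=3, p4=2, p5=3, p6=1, p7=4)

YES — reachable via ⟨t3, t1⟩ (2 firings)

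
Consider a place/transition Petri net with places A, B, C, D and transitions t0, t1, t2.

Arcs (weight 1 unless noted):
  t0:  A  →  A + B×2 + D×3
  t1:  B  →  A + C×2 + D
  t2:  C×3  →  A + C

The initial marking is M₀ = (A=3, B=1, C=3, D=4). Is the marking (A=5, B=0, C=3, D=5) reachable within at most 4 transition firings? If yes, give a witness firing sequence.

YES — reachable via ⟨t1, t2⟩ (2 firings)

step 1: fire t1:  (A=3, B=1, C=3, D=4) → (A=4, B=0, C=5, D=5)
step 2: fire t2:  (A=4, B=0, C=5, D=5) → (A=5, B=0, C=3, D=5)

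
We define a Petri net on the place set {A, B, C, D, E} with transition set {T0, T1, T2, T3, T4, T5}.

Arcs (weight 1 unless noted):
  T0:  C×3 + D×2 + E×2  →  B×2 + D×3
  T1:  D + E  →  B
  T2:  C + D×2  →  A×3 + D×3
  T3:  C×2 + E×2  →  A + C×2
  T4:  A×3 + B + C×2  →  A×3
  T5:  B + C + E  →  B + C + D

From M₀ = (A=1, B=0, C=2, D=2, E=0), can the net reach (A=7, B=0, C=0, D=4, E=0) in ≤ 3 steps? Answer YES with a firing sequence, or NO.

YES — reachable via ⟨T2, T2⟩ (2 firings)

step 1: fire T2:  (A=1, B=0, C=2, D=2, E=0) → (A=4, B=0, C=1, D=3, E=0)
step 2: fire T2:  (A=4, B=0, C=1, D=3, E=0) → (A=7, B=0, C=0, D=4, E=0)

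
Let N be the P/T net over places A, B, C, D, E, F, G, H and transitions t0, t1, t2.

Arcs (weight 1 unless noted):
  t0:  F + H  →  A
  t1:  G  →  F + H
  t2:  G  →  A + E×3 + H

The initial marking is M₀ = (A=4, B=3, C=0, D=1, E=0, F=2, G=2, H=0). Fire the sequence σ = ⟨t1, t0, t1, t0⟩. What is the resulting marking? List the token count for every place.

(A=6, B=3, C=0, D=1, E=0, F=2, G=0, H=0)

step 1: fire t1:  (A=4, B=3, C=0, D=1, E=0, F=2, G=2, H=0) → (A=4, B=3, C=0, D=1, E=0, F=3, G=1, H=1)
step 2: fire t0:  (A=4, B=3, C=0, D=1, E=0, F=3, G=1, H=1) → (A=5, B=3, C=0, D=1, E=0, F=2, G=1, H=0)
step 3: fire t1:  (A=5, B=3, C=0, D=1, E=0, F=2, G=1, H=0) → (A=5, B=3, C=0, D=1, E=0, F=3, G=0, H=1)
step 4: fire t0:  (A=5, B=3, C=0, D=1, E=0, F=3, G=0, H=1) → (A=6, B=3, C=0, D=1, E=0, F=2, G=0, H=0)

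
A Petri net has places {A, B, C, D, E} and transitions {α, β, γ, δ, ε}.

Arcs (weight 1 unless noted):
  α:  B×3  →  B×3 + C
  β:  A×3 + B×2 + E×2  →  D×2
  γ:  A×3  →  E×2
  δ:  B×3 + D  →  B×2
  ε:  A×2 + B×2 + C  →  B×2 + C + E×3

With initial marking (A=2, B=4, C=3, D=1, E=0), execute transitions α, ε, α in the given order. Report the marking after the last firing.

step 1: fire α:  (A=2, B=4, C=3, D=1, E=0) → (A=2, B=4, C=4, D=1, E=0)
step 2: fire ε:  (A=2, B=4, C=4, D=1, E=0) → (A=0, B=4, C=4, D=1, E=3)
step 3: fire α:  (A=0, B=4, C=4, D=1, E=3) → (A=0, B=4, C=5, D=1, E=3)

(A=0, B=4, C=5, D=1, E=3)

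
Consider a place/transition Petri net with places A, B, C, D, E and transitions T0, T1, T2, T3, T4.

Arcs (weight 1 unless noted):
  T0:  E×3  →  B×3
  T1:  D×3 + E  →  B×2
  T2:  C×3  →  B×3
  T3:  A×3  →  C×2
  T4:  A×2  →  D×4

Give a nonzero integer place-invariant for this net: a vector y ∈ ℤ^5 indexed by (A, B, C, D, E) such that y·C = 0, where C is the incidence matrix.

y = (A:2, B:3, C:3, D:1, E:3)

Incidence matrix C (rows=places, cols=transitions):
       T0   T1   T2   T3   T4
    A   0    0    0   -3   -2
    B   3    2    3    0    0
    C   0    0   -3    2    0
    D   0   -3    0    0    4
    E  -3   -1    0    0    0

Candidate y = [2, 3, 3, 1, 3]; check y·C column-wise:
  col T0: 2·0 + 3·3 + 3·0 + 1·0 + 3·-3 = 0
  col T1: 2·0 + 3·2 + 3·0 + 1·-3 + 3·-1 = 0
  col T2: 2·0 + 3·3 + 3·-3 + 1·0 + 3·0 = 0
  col T3: 2·-3 + 3·0 + 3·2 + 1·0 + 3·0 = 0
  col T4: 2·-2 + 3·0 + 3·0 + 1·4 + 3·0 = 0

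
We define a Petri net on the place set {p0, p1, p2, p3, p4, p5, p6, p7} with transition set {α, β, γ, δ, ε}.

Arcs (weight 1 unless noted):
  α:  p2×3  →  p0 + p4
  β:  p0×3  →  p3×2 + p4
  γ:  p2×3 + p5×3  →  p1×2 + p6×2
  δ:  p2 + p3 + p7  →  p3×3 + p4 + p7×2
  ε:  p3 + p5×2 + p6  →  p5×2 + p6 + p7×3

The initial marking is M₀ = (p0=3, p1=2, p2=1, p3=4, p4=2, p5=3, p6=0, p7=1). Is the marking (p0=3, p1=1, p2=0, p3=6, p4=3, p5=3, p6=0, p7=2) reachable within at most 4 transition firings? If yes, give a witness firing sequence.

depth 0: 1 marking
depth 1: 3 markings reached so far
depth 2: 4 markings reached so far
depth 3: 4 markings reached so far
(frontier empty at depth 3; search complete)
target is not among the 4 markings reachable within 4 steps

NO — not reachable within 4 firings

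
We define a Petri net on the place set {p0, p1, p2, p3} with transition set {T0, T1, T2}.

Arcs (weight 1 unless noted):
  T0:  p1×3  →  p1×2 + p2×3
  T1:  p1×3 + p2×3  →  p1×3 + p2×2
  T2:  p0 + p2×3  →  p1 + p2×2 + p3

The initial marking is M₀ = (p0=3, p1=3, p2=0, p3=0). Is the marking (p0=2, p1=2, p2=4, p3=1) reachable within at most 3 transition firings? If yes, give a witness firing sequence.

depth 0: 1 marking
depth 1: 2 markings reached so far
depth 2: 3 markings reached so far
depth 3: 4 markings reached so far
target is not among the 4 markings reachable within 3 steps

NO — not reachable within 3 firings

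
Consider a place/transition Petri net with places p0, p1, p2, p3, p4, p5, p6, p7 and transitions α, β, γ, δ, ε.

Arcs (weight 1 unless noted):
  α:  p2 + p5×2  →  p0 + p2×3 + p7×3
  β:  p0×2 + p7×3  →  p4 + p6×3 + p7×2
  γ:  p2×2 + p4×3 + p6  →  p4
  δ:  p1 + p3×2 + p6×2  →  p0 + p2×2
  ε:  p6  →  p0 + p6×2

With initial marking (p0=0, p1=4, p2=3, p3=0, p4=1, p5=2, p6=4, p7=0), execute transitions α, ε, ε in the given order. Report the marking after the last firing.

step 1: fire α:  (p0=0, p1=4, p2=3, p3=0, p4=1, p5=2, p6=4, p7=0) → (p0=1, p1=4, p2=5, p3=0, p4=1, p5=0, p6=4, p7=3)
step 2: fire ε:  (p0=1, p1=4, p2=5, p3=0, p4=1, p5=0, p6=4, p7=3) → (p0=2, p1=4, p2=5, p3=0, p4=1, p5=0, p6=5, p7=3)
step 3: fire ε:  (p0=2, p1=4, p2=5, p3=0, p4=1, p5=0, p6=5, p7=3) → (p0=3, p1=4, p2=5, p3=0, p4=1, p5=0, p6=6, p7=3)

(p0=3, p1=4, p2=5, p3=0, p4=1, p5=0, p6=6, p7=3)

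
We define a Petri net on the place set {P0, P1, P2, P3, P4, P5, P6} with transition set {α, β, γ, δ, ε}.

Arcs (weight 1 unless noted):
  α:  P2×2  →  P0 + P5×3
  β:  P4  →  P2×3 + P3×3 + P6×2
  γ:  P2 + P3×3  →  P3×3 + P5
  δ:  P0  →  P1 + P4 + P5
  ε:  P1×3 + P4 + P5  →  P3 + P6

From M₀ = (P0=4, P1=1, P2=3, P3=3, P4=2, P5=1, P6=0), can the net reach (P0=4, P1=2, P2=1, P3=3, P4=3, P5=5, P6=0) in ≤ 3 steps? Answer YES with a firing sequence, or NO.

YES — reachable via ⟨α, δ⟩ (2 firings)

step 1: fire α:  (P0=4, P1=1, P2=3, P3=3, P4=2, P5=1, P6=0) → (P0=5, P1=1, P2=1, P3=3, P4=2, P5=4, P6=0)
step 2: fire δ:  (P0=5, P1=1, P2=1, P3=3, P4=2, P5=4, P6=0) → (P0=4, P1=2, P2=1, P3=3, P4=3, P5=5, P6=0)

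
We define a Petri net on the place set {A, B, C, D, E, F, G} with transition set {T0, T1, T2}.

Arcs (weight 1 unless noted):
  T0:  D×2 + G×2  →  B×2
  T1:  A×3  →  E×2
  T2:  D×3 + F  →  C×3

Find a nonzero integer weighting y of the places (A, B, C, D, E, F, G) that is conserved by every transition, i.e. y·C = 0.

Incidence matrix C (rows=places, cols=transitions):
       T0   T1   T2
    A   0   -3    0
    B   2    0    0
    C   0    0    3
    D  -2    0   -3
    E   0    2    0
    F   0    0   -1
    G  -2    0    0

Candidate y = [0, 1, 1, 1, 0, 0, 0]; check y·C column-wise:
  col T0: 1·2 + 1·0 + 1·-2 + 0·-2 = 0
  col T1: 0·-3 + 1·0 + 1·0 + 1·0 + 0·2 = 0
  col T2: 1·0 + 1·3 + 1·-3 + 0·-1 = 0

y = (A:0, B:1, C:1, D:1, E:0, F:0, G:0)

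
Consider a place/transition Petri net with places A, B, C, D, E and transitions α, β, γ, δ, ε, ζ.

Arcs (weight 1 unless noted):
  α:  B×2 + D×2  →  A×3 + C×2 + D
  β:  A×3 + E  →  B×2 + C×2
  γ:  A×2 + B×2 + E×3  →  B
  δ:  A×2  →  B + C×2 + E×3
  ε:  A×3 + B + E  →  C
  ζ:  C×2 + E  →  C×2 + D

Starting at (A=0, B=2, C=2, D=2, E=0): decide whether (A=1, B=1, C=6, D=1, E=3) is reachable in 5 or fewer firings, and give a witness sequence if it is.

step 1: fire α:  (A=0, B=2, C=2, D=2, E=0) → (A=3, B=0, C=4, D=1, E=0)
step 2: fire δ:  (A=3, B=0, C=4, D=1, E=0) → (A=1, B=1, C=6, D=1, E=3)

YES — reachable via ⟨α, δ⟩ (2 firings)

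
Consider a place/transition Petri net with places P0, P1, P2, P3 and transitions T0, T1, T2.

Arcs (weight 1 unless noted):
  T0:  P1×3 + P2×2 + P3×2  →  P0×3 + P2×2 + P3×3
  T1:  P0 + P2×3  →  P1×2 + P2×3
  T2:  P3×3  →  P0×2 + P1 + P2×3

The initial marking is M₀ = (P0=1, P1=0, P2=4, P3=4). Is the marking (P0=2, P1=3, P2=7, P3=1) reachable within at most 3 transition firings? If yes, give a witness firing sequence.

YES — reachable via ⟨T1, T2⟩ (2 firings)

step 1: fire T1:  (P0=1, P1=0, P2=4, P3=4) → (P0=0, P1=2, P2=4, P3=4)
step 2: fire T2:  (P0=0, P1=2, P2=4, P3=4) → (P0=2, P1=3, P2=7, P3=1)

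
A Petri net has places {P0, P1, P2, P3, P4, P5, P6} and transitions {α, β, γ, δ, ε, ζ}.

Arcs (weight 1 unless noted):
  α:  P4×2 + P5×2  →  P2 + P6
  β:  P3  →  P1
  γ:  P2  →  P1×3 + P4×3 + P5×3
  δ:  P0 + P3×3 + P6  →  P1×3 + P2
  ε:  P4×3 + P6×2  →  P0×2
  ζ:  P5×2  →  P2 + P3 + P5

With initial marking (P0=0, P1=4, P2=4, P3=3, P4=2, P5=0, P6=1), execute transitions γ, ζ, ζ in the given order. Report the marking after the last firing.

(P0=0, P1=7, P2=5, P3=5, P4=5, P5=1, P6=1)

step 1: fire γ:  (P0=0, P1=4, P2=4, P3=3, P4=2, P5=0, P6=1) → (P0=0, P1=7, P2=3, P3=3, P4=5, P5=3, P6=1)
step 2: fire ζ:  (P0=0, P1=7, P2=3, P3=3, P4=5, P5=3, P6=1) → (P0=0, P1=7, P2=4, P3=4, P4=5, P5=2, P6=1)
step 3: fire ζ:  (P0=0, P1=7, P2=4, P3=4, P4=5, P5=2, P6=1) → (P0=0, P1=7, P2=5, P3=5, P4=5, P5=1, P6=1)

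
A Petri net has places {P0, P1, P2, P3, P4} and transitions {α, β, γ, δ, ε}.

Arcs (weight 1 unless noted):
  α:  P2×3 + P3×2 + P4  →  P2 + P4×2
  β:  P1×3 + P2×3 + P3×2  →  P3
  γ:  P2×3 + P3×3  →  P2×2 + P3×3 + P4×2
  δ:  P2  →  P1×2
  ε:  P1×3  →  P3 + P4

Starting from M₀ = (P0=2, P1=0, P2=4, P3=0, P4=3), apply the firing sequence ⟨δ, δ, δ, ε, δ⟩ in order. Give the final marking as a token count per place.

(P0=2, P1=5, P2=0, P3=1, P4=4)

step 1: fire δ:  (P0=2, P1=0, P2=4, P3=0, P4=3) → (P0=2, P1=2, P2=3, P3=0, P4=3)
step 2: fire δ:  (P0=2, P1=2, P2=3, P3=0, P4=3) → (P0=2, P1=4, P2=2, P3=0, P4=3)
step 3: fire δ:  (P0=2, P1=4, P2=2, P3=0, P4=3) → (P0=2, P1=6, P2=1, P3=0, P4=3)
step 4: fire ε:  (P0=2, P1=6, P2=1, P3=0, P4=3) → (P0=2, P1=3, P2=1, P3=1, P4=4)
step 5: fire δ:  (P0=2, P1=3, P2=1, P3=1, P4=4) → (P0=2, P1=5, P2=0, P3=1, P4=4)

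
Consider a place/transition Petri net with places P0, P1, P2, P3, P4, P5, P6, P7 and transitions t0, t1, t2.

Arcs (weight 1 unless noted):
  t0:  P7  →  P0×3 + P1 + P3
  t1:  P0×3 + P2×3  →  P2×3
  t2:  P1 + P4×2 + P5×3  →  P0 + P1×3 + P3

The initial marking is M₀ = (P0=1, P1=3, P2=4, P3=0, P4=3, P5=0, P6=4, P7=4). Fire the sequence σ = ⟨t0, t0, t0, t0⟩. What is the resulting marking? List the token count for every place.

(P0=13, P1=7, P2=4, P3=4, P4=3, P5=0, P6=4, P7=0)

step 1: fire t0:  (P0=1, P1=3, P2=4, P3=0, P4=3, P5=0, P6=4, P7=4) → (P0=4, P1=4, P2=4, P3=1, P4=3, P5=0, P6=4, P7=3)
step 2: fire t0:  (P0=4, P1=4, P2=4, P3=1, P4=3, P5=0, P6=4, P7=3) → (P0=7, P1=5, P2=4, P3=2, P4=3, P5=0, P6=4, P7=2)
step 3: fire t0:  (P0=7, P1=5, P2=4, P3=2, P4=3, P5=0, P6=4, P7=2) → (P0=10, P1=6, P2=4, P3=3, P4=3, P5=0, P6=4, P7=1)
step 4: fire t0:  (P0=10, P1=6, P2=4, P3=3, P4=3, P5=0, P6=4, P7=1) → (P0=13, P1=7, P2=4, P3=4, P4=3, P5=0, P6=4, P7=0)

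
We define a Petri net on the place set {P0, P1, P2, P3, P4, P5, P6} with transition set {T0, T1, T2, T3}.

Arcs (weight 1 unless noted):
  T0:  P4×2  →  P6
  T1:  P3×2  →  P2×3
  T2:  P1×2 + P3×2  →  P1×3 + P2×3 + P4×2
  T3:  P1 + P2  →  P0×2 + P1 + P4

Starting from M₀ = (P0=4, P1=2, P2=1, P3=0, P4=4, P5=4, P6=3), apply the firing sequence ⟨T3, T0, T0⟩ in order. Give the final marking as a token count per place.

step 1: fire T3:  (P0=4, P1=2, P2=1, P3=0, P4=4, P5=4, P6=3) → (P0=6, P1=2, P2=0, P3=0, P4=5, P5=4, P6=3)
step 2: fire T0:  (P0=6, P1=2, P2=0, P3=0, P4=5, P5=4, P6=3) → (P0=6, P1=2, P2=0, P3=0, P4=3, P5=4, P6=4)
step 3: fire T0:  (P0=6, P1=2, P2=0, P3=0, P4=3, P5=4, P6=4) → (P0=6, P1=2, P2=0, P3=0, P4=1, P5=4, P6=5)

(P0=6, P1=2, P2=0, P3=0, P4=1, P5=4, P6=5)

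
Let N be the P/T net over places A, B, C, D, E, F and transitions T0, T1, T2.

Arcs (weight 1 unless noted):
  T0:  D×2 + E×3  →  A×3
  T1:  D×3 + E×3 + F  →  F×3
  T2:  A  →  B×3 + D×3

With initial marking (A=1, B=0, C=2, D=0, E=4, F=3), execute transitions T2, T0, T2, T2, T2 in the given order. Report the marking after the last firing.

step 1: fire T2:  (A=1, B=0, C=2, D=0, E=4, F=3) → (A=0, B=3, C=2, D=3, E=4, F=3)
step 2: fire T0:  (A=0, B=3, C=2, D=3, E=4, F=3) → (A=3, B=3, C=2, D=1, E=1, F=3)
step 3: fire T2:  (A=3, B=3, C=2, D=1, E=1, F=3) → (A=2, B=6, C=2, D=4, E=1, F=3)
step 4: fire T2:  (A=2, B=6, C=2, D=4, E=1, F=3) → (A=1, B=9, C=2, D=7, E=1, F=3)
step 5: fire T2:  (A=1, B=9, C=2, D=7, E=1, F=3) → (A=0, B=12, C=2, D=10, E=1, F=3)

(A=0, B=12, C=2, D=10, E=1, F=3)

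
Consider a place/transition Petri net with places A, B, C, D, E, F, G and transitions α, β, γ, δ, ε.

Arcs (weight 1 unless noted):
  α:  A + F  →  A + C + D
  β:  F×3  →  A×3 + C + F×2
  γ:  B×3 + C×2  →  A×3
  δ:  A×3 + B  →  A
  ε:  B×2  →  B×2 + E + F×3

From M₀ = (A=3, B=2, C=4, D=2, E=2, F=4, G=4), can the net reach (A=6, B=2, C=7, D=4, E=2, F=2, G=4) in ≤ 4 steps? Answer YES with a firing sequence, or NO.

depth 0: 1 marking
depth 1: 5 markings reached so far
depth 2: 14 markings reached so far
depth 3: 30 markings reached so far
depth 4: 55 markings reached so far
target is not among the 55 markings reachable within 4 steps

NO — not reachable within 4 firings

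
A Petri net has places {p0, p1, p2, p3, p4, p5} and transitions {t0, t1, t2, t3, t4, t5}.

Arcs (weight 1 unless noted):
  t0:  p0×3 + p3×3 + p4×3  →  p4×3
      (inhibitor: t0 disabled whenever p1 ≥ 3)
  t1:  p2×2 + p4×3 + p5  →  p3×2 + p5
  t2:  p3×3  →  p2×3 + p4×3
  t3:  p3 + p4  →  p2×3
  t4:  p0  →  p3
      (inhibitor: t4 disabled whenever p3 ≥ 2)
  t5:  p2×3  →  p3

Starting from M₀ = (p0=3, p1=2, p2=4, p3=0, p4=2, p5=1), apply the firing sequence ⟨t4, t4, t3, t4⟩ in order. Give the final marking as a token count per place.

(p0=0, p1=2, p2=7, p3=2, p4=1, p5=1)

step 1: fire t4:  (p0=3, p1=2, p2=4, p3=0, p4=2, p5=1) → (p0=2, p1=2, p2=4, p3=1, p4=2, p5=1)
step 2: fire t4:  (p0=2, p1=2, p2=4, p3=1, p4=2, p5=1) → (p0=1, p1=2, p2=4, p3=2, p4=2, p5=1)
step 3: fire t3:  (p0=1, p1=2, p2=4, p3=2, p4=2, p5=1) → (p0=1, p1=2, p2=7, p3=1, p4=1, p5=1)
step 4: fire t4:  (p0=1, p1=2, p2=7, p3=1, p4=1, p5=1) → (p0=0, p1=2, p2=7, p3=2, p4=1, p5=1)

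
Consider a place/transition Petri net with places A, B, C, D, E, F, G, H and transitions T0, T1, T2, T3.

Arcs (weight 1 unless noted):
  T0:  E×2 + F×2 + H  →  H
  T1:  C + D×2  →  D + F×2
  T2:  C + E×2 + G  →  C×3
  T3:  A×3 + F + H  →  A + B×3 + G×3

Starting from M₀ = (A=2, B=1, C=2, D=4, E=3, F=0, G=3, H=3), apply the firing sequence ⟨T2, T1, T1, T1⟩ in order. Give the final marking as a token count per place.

(A=2, B=1, C=1, D=1, E=1, F=6, G=2, H=3)

step 1: fire T2:  (A=2, B=1, C=2, D=4, E=3, F=0, G=3, H=3) → (A=2, B=1, C=4, D=4, E=1, F=0, G=2, H=3)
step 2: fire T1:  (A=2, B=1, C=4, D=4, E=1, F=0, G=2, H=3) → (A=2, B=1, C=3, D=3, E=1, F=2, G=2, H=3)
step 3: fire T1:  (A=2, B=1, C=3, D=3, E=1, F=2, G=2, H=3) → (A=2, B=1, C=2, D=2, E=1, F=4, G=2, H=3)
step 4: fire T1:  (A=2, B=1, C=2, D=2, E=1, F=4, G=2, H=3) → (A=2, B=1, C=1, D=1, E=1, F=6, G=2, H=3)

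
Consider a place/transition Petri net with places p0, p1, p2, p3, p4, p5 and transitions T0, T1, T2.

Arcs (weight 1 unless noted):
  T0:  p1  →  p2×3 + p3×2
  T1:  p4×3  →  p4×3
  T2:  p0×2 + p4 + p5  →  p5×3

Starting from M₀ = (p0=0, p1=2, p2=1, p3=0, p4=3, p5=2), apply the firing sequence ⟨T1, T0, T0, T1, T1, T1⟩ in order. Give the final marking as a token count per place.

(p0=0, p1=0, p2=7, p3=4, p4=3, p5=2)

step 1: fire T1:  (p0=0, p1=2, p2=1, p3=0, p4=3, p5=2) → (p0=0, p1=2, p2=1, p3=0, p4=3, p5=2)
step 2: fire T0:  (p0=0, p1=2, p2=1, p3=0, p4=3, p5=2) → (p0=0, p1=1, p2=4, p3=2, p4=3, p5=2)
step 3: fire T0:  (p0=0, p1=1, p2=4, p3=2, p4=3, p5=2) → (p0=0, p1=0, p2=7, p3=4, p4=3, p5=2)
step 4: fire T1:  (p0=0, p1=0, p2=7, p3=4, p4=3, p5=2) → (p0=0, p1=0, p2=7, p3=4, p4=3, p5=2)
step 5: fire T1:  (p0=0, p1=0, p2=7, p3=4, p4=3, p5=2) → (p0=0, p1=0, p2=7, p3=4, p4=3, p5=2)
step 6: fire T1:  (p0=0, p1=0, p2=7, p3=4, p4=3, p5=2) → (p0=0, p1=0, p2=7, p3=4, p4=3, p5=2)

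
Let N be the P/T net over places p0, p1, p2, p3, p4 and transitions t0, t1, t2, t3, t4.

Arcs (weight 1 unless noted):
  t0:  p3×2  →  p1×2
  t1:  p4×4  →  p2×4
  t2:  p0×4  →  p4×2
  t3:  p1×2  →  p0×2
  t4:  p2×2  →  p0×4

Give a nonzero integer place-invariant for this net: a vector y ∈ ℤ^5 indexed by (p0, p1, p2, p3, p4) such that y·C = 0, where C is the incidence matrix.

Incidence matrix C (rows=places, cols=transitions):
       t0   t1   t2   t3   t4
   p0   0    0   -4    2    4
   p1   2    0    0   -2    0
   p2   0    4    0    0   -2
   p3  -2    0    0    0    0
   p4   0   -4    2    0    0

Candidate y = [1, 1, 2, 1, 2]; check y·C column-wise:
  col t0: 1·0 + 1·2 + 2·0 + 1·-2 + 2·0 = 0
  col t1: 1·0 + 1·0 + 2·4 + 1·0 + 2·-4 = 0
  col t2: 1·-4 + 1·0 + 2·0 + 1·0 + 2·2 = 0
  col t3: 1·2 + 1·-2 + 2·0 + 1·0 + 2·0 = 0
  col t4: 1·4 + 1·0 + 2·-2 + 1·0 + 2·0 = 0

y = (p0:1, p1:1, p2:2, p3:1, p4:2)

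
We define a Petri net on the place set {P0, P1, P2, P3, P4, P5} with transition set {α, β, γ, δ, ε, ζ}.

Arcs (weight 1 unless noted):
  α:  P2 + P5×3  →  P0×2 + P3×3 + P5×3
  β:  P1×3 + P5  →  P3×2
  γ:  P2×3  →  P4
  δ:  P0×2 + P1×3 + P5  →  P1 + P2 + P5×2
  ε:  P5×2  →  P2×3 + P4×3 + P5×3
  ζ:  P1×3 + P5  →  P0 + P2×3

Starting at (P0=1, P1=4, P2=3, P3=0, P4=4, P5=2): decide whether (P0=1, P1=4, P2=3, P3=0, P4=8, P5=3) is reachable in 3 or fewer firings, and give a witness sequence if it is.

step 1: fire γ:  (P0=1, P1=4, P2=3, P3=0, P4=4, P5=2) → (P0=1, P1=4, P2=0, P3=0, P4=5, P5=2)
step 2: fire ε:  (P0=1, P1=4, P2=0, P3=0, P4=5, P5=2) → (P0=1, P1=4, P2=3, P3=0, P4=8, P5=3)

YES — reachable via ⟨γ, ε⟩ (2 firings)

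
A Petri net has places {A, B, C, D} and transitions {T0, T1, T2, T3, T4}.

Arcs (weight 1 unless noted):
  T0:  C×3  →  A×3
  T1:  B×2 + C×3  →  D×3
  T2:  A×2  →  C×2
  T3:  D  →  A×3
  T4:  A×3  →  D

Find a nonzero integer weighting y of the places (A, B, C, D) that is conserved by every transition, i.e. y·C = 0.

y = (A:1, B:3, C:1, D:3)

Incidence matrix C (rows=places, cols=transitions):
       T0   T1   T2   T3   T4
    A   3    0   -2    3   -3
    B   0   -2    0    0    0
    C  -3   -3    2    0    0
    D   0    3    0   -1    1

Candidate y = [1, 3, 1, 3]; check y·C column-wise:
  col T0: 1·3 + 3·0 + 1·-3 + 3·0 = 0
  col T1: 1·0 + 3·-2 + 1·-3 + 3·3 = 0
  col T2: 1·-2 + 3·0 + 1·2 + 3·0 = 0
  col T3: 1·3 + 3·0 + 1·0 + 3·-1 = 0
  col T4: 1·-3 + 3·0 + 1·0 + 3·1 = 0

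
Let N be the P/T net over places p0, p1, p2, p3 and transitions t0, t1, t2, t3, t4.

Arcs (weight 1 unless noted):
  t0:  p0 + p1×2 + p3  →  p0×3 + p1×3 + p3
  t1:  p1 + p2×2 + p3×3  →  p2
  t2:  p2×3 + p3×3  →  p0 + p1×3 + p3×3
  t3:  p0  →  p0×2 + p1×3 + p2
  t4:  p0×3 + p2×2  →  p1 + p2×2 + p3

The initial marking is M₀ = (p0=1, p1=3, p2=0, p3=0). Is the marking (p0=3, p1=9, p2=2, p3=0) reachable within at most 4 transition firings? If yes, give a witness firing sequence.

step 1: fire t3:  (p0=1, p1=3, p2=0, p3=0) → (p0=2, p1=6, p2=1, p3=0)
step 2: fire t3:  (p0=2, p1=6, p2=1, p3=0) → (p0=3, p1=9, p2=2, p3=0)

YES — reachable via ⟨t3, t3⟩ (2 firings)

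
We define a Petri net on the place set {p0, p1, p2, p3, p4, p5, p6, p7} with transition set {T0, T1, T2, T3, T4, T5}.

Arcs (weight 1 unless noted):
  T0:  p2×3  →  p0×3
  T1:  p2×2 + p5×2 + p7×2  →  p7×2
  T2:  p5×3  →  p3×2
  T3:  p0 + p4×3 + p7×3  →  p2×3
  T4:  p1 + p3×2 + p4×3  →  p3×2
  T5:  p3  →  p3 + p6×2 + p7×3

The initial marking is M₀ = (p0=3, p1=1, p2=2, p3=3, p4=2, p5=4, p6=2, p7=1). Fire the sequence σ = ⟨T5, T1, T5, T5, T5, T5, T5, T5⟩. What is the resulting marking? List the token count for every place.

step 1: fire T5:  (p0=3, p1=1, p2=2, p3=3, p4=2, p5=4, p6=2, p7=1) → (p0=3, p1=1, p2=2, p3=3, p4=2, p5=4, p6=4, p7=4)
step 2: fire T1:  (p0=3, p1=1, p2=2, p3=3, p4=2, p5=4, p6=4, p7=4) → (p0=3, p1=1, p2=0, p3=3, p4=2, p5=2, p6=4, p7=4)
step 3: fire T5:  (p0=3, p1=1, p2=0, p3=3, p4=2, p5=2, p6=4, p7=4) → (p0=3, p1=1, p2=0, p3=3, p4=2, p5=2, p6=6, p7=7)
step 4: fire T5:  (p0=3, p1=1, p2=0, p3=3, p4=2, p5=2, p6=6, p7=7) → (p0=3, p1=1, p2=0, p3=3, p4=2, p5=2, p6=8, p7=10)
step 5: fire T5:  (p0=3, p1=1, p2=0, p3=3, p4=2, p5=2, p6=8, p7=10) → (p0=3, p1=1, p2=0, p3=3, p4=2, p5=2, p6=10, p7=13)
step 6: fire T5:  (p0=3, p1=1, p2=0, p3=3, p4=2, p5=2, p6=10, p7=13) → (p0=3, p1=1, p2=0, p3=3, p4=2, p5=2, p6=12, p7=16)
step 7: fire T5:  (p0=3, p1=1, p2=0, p3=3, p4=2, p5=2, p6=12, p7=16) → (p0=3, p1=1, p2=0, p3=3, p4=2, p5=2, p6=14, p7=19)
step 8: fire T5:  (p0=3, p1=1, p2=0, p3=3, p4=2, p5=2, p6=14, p7=19) → (p0=3, p1=1, p2=0, p3=3, p4=2, p5=2, p6=16, p7=22)

(p0=3, p1=1, p2=0, p3=3, p4=2, p5=2, p6=16, p7=22)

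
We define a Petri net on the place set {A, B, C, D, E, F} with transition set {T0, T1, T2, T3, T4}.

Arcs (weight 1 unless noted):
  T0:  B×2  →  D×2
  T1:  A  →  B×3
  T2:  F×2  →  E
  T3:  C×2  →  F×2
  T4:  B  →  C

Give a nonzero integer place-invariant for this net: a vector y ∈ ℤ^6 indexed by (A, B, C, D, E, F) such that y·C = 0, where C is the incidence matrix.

y = (A:3, B:1, C:1, D:1, E:2, F:1)

Incidence matrix C (rows=places, cols=transitions):
       T0   T1   T2   T3   T4
    A   0   -1    0    0    0
    B  -2    3    0    0   -1
    C   0    0    0   -2    1
    D   2    0    0    0    0
    E   0    0    1    0    0
    F   0    0   -2    2    0

Candidate y = [3, 1, 1, 1, 2, 1]; check y·C column-wise:
  col T0: 3·0 + 1·-2 + 1·0 + 1·2 + 2·0 + 1·0 = 0
  col T1: 3·-1 + 1·3 + 1·0 + 1·0 + 2·0 + 1·0 = 0
  col T2: 3·0 + 1·0 + 1·0 + 1·0 + 2·1 + 1·-2 = 0
  col T3: 3·0 + 1·0 + 1·-2 + 1·0 + 2·0 + 1·2 = 0
  col T4: 3·0 + 1·-1 + 1·1 + 1·0 + 2·0 + 1·0 = 0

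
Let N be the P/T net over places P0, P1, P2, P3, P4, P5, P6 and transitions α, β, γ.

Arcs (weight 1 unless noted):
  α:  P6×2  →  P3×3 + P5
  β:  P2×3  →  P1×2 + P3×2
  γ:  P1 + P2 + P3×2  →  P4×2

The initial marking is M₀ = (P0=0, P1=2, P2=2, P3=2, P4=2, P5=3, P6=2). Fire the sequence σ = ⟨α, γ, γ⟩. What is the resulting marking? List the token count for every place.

(P0=0, P1=0, P2=0, P3=1, P4=6, P5=4, P6=0)

step 1: fire α:  (P0=0, P1=2, P2=2, P3=2, P4=2, P5=3, P6=2) → (P0=0, P1=2, P2=2, P3=5, P4=2, P5=4, P6=0)
step 2: fire γ:  (P0=0, P1=2, P2=2, P3=5, P4=2, P5=4, P6=0) → (P0=0, P1=1, P2=1, P3=3, P4=4, P5=4, P6=0)
step 3: fire γ:  (P0=0, P1=1, P2=1, P3=3, P4=4, P5=4, P6=0) → (P0=0, P1=0, P2=0, P3=1, P4=6, P5=4, P6=0)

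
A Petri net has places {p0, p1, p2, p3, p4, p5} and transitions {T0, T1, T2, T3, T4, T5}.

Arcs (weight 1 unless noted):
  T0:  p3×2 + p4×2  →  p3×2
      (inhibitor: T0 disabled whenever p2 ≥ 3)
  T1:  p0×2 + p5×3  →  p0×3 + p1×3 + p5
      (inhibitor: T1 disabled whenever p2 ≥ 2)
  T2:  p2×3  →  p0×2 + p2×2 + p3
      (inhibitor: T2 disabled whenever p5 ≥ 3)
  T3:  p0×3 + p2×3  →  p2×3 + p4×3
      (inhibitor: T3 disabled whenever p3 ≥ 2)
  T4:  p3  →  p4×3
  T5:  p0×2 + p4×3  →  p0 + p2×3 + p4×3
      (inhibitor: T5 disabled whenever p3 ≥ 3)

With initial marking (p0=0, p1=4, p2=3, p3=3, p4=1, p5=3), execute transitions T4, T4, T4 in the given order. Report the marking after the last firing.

step 1: fire T4:  (p0=0, p1=4, p2=3, p3=3, p4=1, p5=3) → (p0=0, p1=4, p2=3, p3=2, p4=4, p5=3)
step 2: fire T4:  (p0=0, p1=4, p2=3, p3=2, p4=4, p5=3) → (p0=0, p1=4, p2=3, p3=1, p4=7, p5=3)
step 3: fire T4:  (p0=0, p1=4, p2=3, p3=1, p4=7, p5=3) → (p0=0, p1=4, p2=3, p3=0, p4=10, p5=3)

(p0=0, p1=4, p2=3, p3=0, p4=10, p5=3)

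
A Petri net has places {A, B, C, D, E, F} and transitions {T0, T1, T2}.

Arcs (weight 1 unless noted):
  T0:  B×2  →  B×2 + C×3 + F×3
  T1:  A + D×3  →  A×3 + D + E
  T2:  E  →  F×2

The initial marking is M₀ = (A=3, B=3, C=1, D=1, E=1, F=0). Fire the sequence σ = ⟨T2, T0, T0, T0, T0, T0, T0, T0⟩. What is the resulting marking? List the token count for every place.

step 1: fire T2:  (A=3, B=3, C=1, D=1, E=1, F=0) → (A=3, B=3, C=1, D=1, E=0, F=2)
step 2: fire T0:  (A=3, B=3, C=1, D=1, E=0, F=2) → (A=3, B=3, C=4, D=1, E=0, F=5)
step 3: fire T0:  (A=3, B=3, C=4, D=1, E=0, F=5) → (A=3, B=3, C=7, D=1, E=0, F=8)
step 4: fire T0:  (A=3, B=3, C=7, D=1, E=0, F=8) → (A=3, B=3, C=10, D=1, E=0, F=11)
step 5: fire T0:  (A=3, B=3, C=10, D=1, E=0, F=11) → (A=3, B=3, C=13, D=1, E=0, F=14)
step 6: fire T0:  (A=3, B=3, C=13, D=1, E=0, F=14) → (A=3, B=3, C=16, D=1, E=0, F=17)
step 7: fire T0:  (A=3, B=3, C=16, D=1, E=0, F=17) → (A=3, B=3, C=19, D=1, E=0, F=20)
step 8: fire T0:  (A=3, B=3, C=19, D=1, E=0, F=20) → (A=3, B=3, C=22, D=1, E=0, F=23)

(A=3, B=3, C=22, D=1, E=0, F=23)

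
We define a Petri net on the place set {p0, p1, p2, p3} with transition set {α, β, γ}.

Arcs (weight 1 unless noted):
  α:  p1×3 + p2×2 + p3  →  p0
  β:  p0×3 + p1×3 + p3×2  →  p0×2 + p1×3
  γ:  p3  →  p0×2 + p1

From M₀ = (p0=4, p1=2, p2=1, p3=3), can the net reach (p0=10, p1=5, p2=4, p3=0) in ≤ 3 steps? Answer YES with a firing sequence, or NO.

NO — not reachable within 3 firings

depth 0: 1 marking
depth 1: 2 markings reached so far
depth 2: 4 markings reached so far
depth 3: 5 markings reached so far
target is not among the 5 markings reachable within 3 steps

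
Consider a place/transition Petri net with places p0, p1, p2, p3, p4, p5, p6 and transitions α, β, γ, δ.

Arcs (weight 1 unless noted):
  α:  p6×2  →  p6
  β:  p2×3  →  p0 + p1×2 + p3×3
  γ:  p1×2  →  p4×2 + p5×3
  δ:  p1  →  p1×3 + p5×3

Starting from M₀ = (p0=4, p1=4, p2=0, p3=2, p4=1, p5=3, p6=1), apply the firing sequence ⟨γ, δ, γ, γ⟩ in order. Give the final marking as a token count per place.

step 1: fire γ:  (p0=4, p1=4, p2=0, p3=2, p4=1, p5=3, p6=1) → (p0=4, p1=2, p2=0, p3=2, p4=3, p5=6, p6=1)
step 2: fire δ:  (p0=4, p1=2, p2=0, p3=2, p4=3, p5=6, p6=1) → (p0=4, p1=4, p2=0, p3=2, p4=3, p5=9, p6=1)
step 3: fire γ:  (p0=4, p1=4, p2=0, p3=2, p4=3, p5=9, p6=1) → (p0=4, p1=2, p2=0, p3=2, p4=5, p5=12, p6=1)
step 4: fire γ:  (p0=4, p1=2, p2=0, p3=2, p4=5, p5=12, p6=1) → (p0=4, p1=0, p2=0, p3=2, p4=7, p5=15, p6=1)

(p0=4, p1=0, p2=0, p3=2, p4=7, p5=15, p6=1)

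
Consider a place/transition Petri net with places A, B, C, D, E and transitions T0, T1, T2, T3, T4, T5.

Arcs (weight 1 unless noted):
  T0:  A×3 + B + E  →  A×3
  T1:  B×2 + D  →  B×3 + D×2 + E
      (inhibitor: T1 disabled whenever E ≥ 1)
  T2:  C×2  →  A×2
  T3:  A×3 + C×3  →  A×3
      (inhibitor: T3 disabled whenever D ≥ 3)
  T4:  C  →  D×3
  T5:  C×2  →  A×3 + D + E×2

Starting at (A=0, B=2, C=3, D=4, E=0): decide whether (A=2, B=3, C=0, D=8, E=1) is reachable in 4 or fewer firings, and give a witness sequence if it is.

step 1: fire T1:  (A=0, B=2, C=3, D=4, E=0) → (A=0, B=3, C=3, D=5, E=1)
step 2: fire T2:  (A=0, B=3, C=3, D=5, E=1) → (A=2, B=3, C=1, D=5, E=1)
step 3: fire T4:  (A=2, B=3, C=1, D=5, E=1) → (A=2, B=3, C=0, D=8, E=1)

YES — reachable via ⟨T1, T2, T4⟩ (3 firings)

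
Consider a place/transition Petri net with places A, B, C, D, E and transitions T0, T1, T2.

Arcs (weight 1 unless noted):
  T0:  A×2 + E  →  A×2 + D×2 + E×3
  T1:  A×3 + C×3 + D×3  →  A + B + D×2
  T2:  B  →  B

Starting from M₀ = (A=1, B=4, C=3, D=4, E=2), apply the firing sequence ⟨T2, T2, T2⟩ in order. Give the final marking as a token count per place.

(A=1, B=4, C=3, D=4, E=2)

step 1: fire T2:  (A=1, B=4, C=3, D=4, E=2) → (A=1, B=4, C=3, D=4, E=2)
step 2: fire T2:  (A=1, B=4, C=3, D=4, E=2) → (A=1, B=4, C=3, D=4, E=2)
step 3: fire T2:  (A=1, B=4, C=3, D=4, E=2) → (A=1, B=4, C=3, D=4, E=2)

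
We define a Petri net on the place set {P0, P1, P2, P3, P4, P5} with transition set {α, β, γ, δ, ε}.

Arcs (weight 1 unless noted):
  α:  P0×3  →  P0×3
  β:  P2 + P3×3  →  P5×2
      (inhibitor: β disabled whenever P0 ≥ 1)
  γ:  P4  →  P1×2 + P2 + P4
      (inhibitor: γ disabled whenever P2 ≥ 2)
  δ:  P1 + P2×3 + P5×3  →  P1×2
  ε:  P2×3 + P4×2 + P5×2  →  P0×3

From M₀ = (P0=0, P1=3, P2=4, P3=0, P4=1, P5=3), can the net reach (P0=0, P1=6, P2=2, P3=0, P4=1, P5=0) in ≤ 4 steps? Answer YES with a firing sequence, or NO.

step 1: fire δ:  (P0=0, P1=3, P2=4, P3=0, P4=1, P5=3) → (P0=0, P1=4, P2=1, P3=0, P4=1, P5=0)
step 2: fire γ:  (P0=0, P1=4, P2=1, P3=0, P4=1, P5=0) → (P0=0, P1=6, P2=2, P3=0, P4=1, P5=0)

YES — reachable via ⟨δ, γ⟩ (2 firings)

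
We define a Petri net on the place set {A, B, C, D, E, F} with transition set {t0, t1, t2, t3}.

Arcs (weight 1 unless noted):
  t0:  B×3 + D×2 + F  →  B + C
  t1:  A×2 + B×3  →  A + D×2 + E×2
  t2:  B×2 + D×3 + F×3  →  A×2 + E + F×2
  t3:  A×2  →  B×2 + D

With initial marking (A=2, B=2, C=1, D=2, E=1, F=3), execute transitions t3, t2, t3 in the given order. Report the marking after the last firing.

(A=0, B=4, C=1, D=1, E=2, F=2)

step 1: fire t3:  (A=2, B=2, C=1, D=2, E=1, F=3) → (A=0, B=4, C=1, D=3, E=1, F=3)
step 2: fire t2:  (A=0, B=4, C=1, D=3, E=1, F=3) → (A=2, B=2, C=1, D=0, E=2, F=2)
step 3: fire t3:  (A=2, B=2, C=1, D=0, E=2, F=2) → (A=0, B=4, C=1, D=1, E=2, F=2)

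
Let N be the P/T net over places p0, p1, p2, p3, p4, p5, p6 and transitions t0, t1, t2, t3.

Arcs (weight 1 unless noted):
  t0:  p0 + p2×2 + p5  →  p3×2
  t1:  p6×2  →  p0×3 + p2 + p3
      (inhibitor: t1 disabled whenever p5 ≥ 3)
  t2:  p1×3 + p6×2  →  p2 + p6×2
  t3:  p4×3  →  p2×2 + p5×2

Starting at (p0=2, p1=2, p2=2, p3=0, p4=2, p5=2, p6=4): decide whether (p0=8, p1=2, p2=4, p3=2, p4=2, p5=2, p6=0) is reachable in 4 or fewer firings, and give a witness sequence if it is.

step 1: fire t1:  (p0=2, p1=2, p2=2, p3=0, p4=2, p5=2, p6=4) → (p0=5, p1=2, p2=3, p3=1, p4=2, p5=2, p6=2)
step 2: fire t1:  (p0=5, p1=2, p2=3, p3=1, p4=2, p5=2, p6=2) → (p0=8, p1=2, p2=4, p3=2, p4=2, p5=2, p6=0)

YES — reachable via ⟨t1, t1⟩ (2 firings)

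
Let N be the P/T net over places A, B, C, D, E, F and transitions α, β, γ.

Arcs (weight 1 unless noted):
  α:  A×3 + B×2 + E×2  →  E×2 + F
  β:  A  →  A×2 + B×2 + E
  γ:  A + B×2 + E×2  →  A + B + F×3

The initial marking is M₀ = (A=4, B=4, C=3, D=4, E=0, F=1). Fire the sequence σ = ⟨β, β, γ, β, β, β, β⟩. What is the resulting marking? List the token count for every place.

(A=10, B=15, C=3, D=4, E=4, F=4)

step 1: fire β:  (A=4, B=4, C=3, D=4, E=0, F=1) → (A=5, B=6, C=3, D=4, E=1, F=1)
step 2: fire β:  (A=5, B=6, C=3, D=4, E=1, F=1) → (A=6, B=8, C=3, D=4, E=2, F=1)
step 3: fire γ:  (A=6, B=8, C=3, D=4, E=2, F=1) → (A=6, B=7, C=3, D=4, E=0, F=4)
step 4: fire β:  (A=6, B=7, C=3, D=4, E=0, F=4) → (A=7, B=9, C=3, D=4, E=1, F=4)
step 5: fire β:  (A=7, B=9, C=3, D=4, E=1, F=4) → (A=8, B=11, C=3, D=4, E=2, F=4)
step 6: fire β:  (A=8, B=11, C=3, D=4, E=2, F=4) → (A=9, B=13, C=3, D=4, E=3, F=4)
step 7: fire β:  (A=9, B=13, C=3, D=4, E=3, F=4) → (A=10, B=15, C=3, D=4, E=4, F=4)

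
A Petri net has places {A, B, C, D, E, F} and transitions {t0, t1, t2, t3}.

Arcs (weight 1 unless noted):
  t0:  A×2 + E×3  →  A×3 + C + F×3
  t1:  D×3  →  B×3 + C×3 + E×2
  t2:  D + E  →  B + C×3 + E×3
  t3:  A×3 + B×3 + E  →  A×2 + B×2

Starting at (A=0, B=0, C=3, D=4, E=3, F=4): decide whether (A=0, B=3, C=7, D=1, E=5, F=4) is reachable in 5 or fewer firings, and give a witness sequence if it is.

NO — not reachable within 5 firings

depth 0: 1 marking
depth 1: 3 markings reached so far
depth 2: 5 markings reached so far
depth 3: 6 markings reached so far
depth 4: 7 markings reached so far
depth 5: 7 markings reached so far
(frontier empty at depth 5; search complete)
target is not among the 7 markings reachable within 5 steps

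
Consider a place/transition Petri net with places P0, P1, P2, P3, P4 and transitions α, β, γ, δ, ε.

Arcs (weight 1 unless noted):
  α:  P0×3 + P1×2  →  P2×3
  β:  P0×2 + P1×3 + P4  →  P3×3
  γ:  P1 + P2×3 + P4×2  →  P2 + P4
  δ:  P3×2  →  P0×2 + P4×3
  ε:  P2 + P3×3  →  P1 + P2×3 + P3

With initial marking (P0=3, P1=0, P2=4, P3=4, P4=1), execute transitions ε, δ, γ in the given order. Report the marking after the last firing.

(P0=5, P1=0, P2=4, P3=0, P4=3)

step 1: fire ε:  (P0=3, P1=0, P2=4, P3=4, P4=1) → (P0=3, P1=1, P2=6, P3=2, P4=1)
step 2: fire δ:  (P0=3, P1=1, P2=6, P3=2, P4=1) → (P0=5, P1=1, P2=6, P3=0, P4=4)
step 3: fire γ:  (P0=5, P1=1, P2=6, P3=0, P4=4) → (P0=5, P1=0, P2=4, P3=0, P4=3)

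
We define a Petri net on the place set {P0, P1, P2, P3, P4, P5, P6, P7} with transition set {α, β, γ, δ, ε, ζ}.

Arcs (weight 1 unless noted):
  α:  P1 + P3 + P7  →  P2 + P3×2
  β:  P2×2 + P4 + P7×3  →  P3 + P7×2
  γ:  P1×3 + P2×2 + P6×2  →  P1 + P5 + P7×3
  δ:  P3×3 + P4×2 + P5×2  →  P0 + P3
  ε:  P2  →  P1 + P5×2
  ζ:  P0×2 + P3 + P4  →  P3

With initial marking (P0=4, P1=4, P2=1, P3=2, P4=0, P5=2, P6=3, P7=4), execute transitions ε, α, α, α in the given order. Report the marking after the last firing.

step 1: fire ε:  (P0=4, P1=4, P2=1, P3=2, P4=0, P5=2, P6=3, P7=4) → (P0=4, P1=5, P2=0, P3=2, P4=0, P5=4, P6=3, P7=4)
step 2: fire α:  (P0=4, P1=5, P2=0, P3=2, P4=0, P5=4, P6=3, P7=4) → (P0=4, P1=4, P2=1, P3=3, P4=0, P5=4, P6=3, P7=3)
step 3: fire α:  (P0=4, P1=4, P2=1, P3=3, P4=0, P5=4, P6=3, P7=3) → (P0=4, P1=3, P2=2, P3=4, P4=0, P5=4, P6=3, P7=2)
step 4: fire α:  (P0=4, P1=3, P2=2, P3=4, P4=0, P5=4, P6=3, P7=2) → (P0=4, P1=2, P2=3, P3=5, P4=0, P5=4, P6=3, P7=1)

(P0=4, P1=2, P2=3, P3=5, P4=0, P5=4, P6=3, P7=1)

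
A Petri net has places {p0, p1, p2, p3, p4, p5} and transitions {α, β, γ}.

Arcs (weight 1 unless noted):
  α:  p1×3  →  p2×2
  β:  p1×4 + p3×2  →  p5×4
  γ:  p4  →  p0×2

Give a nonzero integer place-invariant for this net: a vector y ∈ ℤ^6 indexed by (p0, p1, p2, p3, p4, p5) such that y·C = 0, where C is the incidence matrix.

Incidence matrix C (rows=places, cols=transitions):
        α    β    γ
   p0   0    0    2
   p1  -3   -4    0
   p2   2    0    0
   p3   0   -2    0
   p4   0    0   -1
   p5   0    4    0

Candidate y = [0, 2, 3, -4, 0, 0]; check y·C column-wise:
  col α: 2·-3 + 3·2 + -4·0 = 0
  col β: 2·-4 + 3·0 + -4·-2 + 0·4 = 0
  col γ: 0·2 + 2·0 + 3·0 + -4·0 + 0·-1 = 0

y = (p0:0, p1:2, p2:3, p3:-4, p4:0, p5:0)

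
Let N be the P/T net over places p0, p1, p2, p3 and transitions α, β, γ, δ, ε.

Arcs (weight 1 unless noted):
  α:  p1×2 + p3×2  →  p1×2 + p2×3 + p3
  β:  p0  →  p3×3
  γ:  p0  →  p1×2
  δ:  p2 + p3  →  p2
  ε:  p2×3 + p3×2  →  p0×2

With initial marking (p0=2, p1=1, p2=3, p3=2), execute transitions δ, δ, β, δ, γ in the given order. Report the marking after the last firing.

(p0=0, p1=3, p2=3, p3=2)

step 1: fire δ:  (p0=2, p1=1, p2=3, p3=2) → (p0=2, p1=1, p2=3, p3=1)
step 2: fire δ:  (p0=2, p1=1, p2=3, p3=1) → (p0=2, p1=1, p2=3, p3=0)
step 3: fire β:  (p0=2, p1=1, p2=3, p3=0) → (p0=1, p1=1, p2=3, p3=3)
step 4: fire δ:  (p0=1, p1=1, p2=3, p3=3) → (p0=1, p1=1, p2=3, p3=2)
step 5: fire γ:  (p0=1, p1=1, p2=3, p3=2) → (p0=0, p1=3, p2=3, p3=2)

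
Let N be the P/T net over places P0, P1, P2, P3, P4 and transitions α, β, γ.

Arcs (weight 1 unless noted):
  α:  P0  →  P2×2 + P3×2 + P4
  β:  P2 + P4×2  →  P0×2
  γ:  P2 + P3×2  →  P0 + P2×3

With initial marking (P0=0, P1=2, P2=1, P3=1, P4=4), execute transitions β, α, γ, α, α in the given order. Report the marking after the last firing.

step 1: fire β:  (P0=0, P1=2, P2=1, P3=1, P4=4) → (P0=2, P1=2, P2=0, P3=1, P4=2)
step 2: fire α:  (P0=2, P1=2, P2=0, P3=1, P4=2) → (P0=1, P1=2, P2=2, P3=3, P4=3)
step 3: fire γ:  (P0=1, P1=2, P2=2, P3=3, P4=3) → (P0=2, P1=2, P2=4, P3=1, P4=3)
step 4: fire α:  (P0=2, P1=2, P2=4, P3=1, P4=3) → (P0=1, P1=2, P2=6, P3=3, P4=4)
step 5: fire α:  (P0=1, P1=2, P2=6, P3=3, P4=4) → (P0=0, P1=2, P2=8, P3=5, P4=5)

(P0=0, P1=2, P2=8, P3=5, P4=5)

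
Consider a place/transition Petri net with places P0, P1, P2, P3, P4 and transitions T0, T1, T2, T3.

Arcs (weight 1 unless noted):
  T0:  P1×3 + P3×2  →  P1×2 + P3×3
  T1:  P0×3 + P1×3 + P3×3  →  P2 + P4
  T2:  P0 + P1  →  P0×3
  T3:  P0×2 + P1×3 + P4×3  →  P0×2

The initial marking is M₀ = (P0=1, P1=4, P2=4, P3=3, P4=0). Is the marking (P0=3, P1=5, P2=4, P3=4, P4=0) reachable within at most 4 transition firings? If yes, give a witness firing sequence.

depth 0: 1 marking
depth 1: 3 markings reached so far
depth 2: 7 markings reached so far
depth 3: 10 markings reached so far
depth 4: 13 markings reached so far
target is not among the 13 markings reachable within 4 steps

NO — not reachable within 4 firings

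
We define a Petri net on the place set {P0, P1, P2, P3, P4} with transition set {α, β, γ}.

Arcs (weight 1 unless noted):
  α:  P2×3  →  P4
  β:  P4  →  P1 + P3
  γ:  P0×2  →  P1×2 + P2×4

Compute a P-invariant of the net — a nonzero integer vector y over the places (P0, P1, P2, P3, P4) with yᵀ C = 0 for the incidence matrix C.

y = (P0:1, P1:1, P2:0, P3:-1, P4:0)

Incidence matrix C (rows=places, cols=transitions):
        α    β    γ
   P0   0    0   -2
   P1   0    1    2
   P2  -3    0    4
   P3   0    1    0
   P4   1   -1    0

Candidate y = [1, 1, 0, -1, 0]; check y·C column-wise:
  col α: 1·0 + 1·0 + 0·-3 + -1·0 + 0·1 = 0
  col β: 1·0 + 1·1 + -1·1 + 0·-1 = 0
  col γ: 1·-2 + 1·2 + 0·4 + -1·0 = 0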